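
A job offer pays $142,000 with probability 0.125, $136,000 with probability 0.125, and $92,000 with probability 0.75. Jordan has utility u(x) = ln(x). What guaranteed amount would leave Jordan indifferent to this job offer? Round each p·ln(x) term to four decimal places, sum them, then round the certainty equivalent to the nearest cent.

E[u] = 0.125·ln(142000) + 0.125·ln(136000) + 0.75·ln(92000) = 1.4829 + 1.4776 + 8.5722 = 11.5327
CE = e^11.5327 ≈ 101997.13

$101,997.13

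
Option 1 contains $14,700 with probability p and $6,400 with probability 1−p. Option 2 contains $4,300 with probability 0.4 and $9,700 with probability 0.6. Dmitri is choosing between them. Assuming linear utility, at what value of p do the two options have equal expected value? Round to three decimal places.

p = 0.137

EV(Option 2) = 0.4 × 4300 + 0.6 × 9700 = 1720 + 5820 = 7540
p·14700 + (1−p)·6400 = 7540
8300p + 6400 = 7540
p = (7540 − 6400) / 8300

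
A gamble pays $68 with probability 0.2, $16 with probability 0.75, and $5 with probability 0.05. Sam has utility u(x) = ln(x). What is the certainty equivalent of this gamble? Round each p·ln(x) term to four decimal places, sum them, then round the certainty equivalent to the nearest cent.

E[u] = 0.2·ln(68) + 0.75·ln(16) + 0.05·ln(5) = 0.8439 + 2.0794 + 0.0805 = 3.0038
CE = e^3.0038 ≈ 20.16

$20.16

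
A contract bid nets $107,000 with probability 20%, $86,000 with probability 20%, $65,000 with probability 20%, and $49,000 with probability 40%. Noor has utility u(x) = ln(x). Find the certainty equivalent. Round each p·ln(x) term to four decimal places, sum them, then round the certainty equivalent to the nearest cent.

E[u] = 0.2·ln(107000) + 0.2·ln(86000) + 0.2·ln(65000) + 0.4·ln(49000) = 2.3161 + 2.2724 + 2.2164 + 4.3198 = 11.1247
CE = e^11.1247 ≈ 67825.94

$67,825.94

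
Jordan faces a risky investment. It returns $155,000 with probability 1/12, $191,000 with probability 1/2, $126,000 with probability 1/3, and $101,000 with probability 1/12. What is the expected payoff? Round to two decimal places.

$158,833.33

EV = 1/12 × 155000 + 1/2 × 191000 + 1/3 × 126000 + 1/12 × 101000 = 12916.6667 + 95500 + 42000 + 8416.6667 = 158833.3333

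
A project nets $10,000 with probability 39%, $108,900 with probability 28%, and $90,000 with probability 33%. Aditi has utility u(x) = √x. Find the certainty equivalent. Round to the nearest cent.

E[u] = 0.39·√10000 + 0.28·√108900 + 0.33·√90000 = 0.39·100 + 0.28·330 + 0.33·300 = 230.4
CE = (230.4)² = 53084.16

$53,084.16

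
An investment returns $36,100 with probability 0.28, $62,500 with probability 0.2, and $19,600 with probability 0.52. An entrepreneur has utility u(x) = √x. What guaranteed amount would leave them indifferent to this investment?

$30,976

E[u] = 0.28·√36100 + 0.2·√62500 + 0.52·√19600 = 0.28·190 + 0.2·250 + 0.52·140 = 176
CE = (176)² = 30976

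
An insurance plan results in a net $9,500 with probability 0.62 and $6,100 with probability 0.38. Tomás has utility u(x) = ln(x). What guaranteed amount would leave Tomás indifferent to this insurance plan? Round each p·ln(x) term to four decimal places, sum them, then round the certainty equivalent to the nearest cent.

E[u] = 0.62·ln(9500) + 0.38·ln(6100) = 5.6786 + 3.3121 = 8.9907
CE = e^8.9907 ≈ 8028.07

$8,028.07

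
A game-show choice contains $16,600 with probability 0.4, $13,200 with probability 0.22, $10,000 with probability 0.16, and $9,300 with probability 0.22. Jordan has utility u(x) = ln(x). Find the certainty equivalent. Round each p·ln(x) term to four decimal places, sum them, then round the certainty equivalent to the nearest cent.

E[u] = 0.4·ln(16600) + 0.22·ln(13200) + 0.16·ln(10000) + 0.22·ln(9300) = 3.8869 + 2.0874 + 1.4737 + 2.0103 = 9.4583
CE = e^9.4583 ≈ 12814.08

$12,814.08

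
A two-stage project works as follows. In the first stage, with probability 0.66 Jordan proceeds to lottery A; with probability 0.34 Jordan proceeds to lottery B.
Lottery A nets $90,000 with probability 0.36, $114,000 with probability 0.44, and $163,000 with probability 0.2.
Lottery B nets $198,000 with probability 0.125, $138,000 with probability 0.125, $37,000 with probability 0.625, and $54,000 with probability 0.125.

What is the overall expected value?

EV(A) = 0.36 × 90000 + 0.44 × 114000 + 0.2 × 163000 = 32400 + 50160 + 32600 = 115160
EV(B) = 0.125 × 198000 + 0.125 × 138000 + 0.625 × 37000 + 0.125 × 54000 = 24750 + 17250 + 23125 + 6750 = 71875
Overall = 0.66 × 115160 + 0.34 × 71875 = 76005.6 + 24437.5 = 100443.1

$100,443.10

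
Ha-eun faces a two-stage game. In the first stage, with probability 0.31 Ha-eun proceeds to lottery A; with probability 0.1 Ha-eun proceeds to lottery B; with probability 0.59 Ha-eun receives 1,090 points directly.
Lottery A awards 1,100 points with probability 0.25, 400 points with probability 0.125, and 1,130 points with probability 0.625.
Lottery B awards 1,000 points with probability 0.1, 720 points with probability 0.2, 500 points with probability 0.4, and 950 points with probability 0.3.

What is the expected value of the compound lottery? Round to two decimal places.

1035.69 points

EV(A) = 0.25 × 1100 + 0.125 × 400 + 0.625 × 1130 = 275 + 50 + 706.25 = 1031.25
EV(B) = 0.1 × 1000 + 0.2 × 720 + 0.4 × 500 + 0.3 × 950 = 100 + 144 + 200 + 285 = 729
Branch C: 1090 (certain)
Overall = 0.31 × 1031.25 + 0.1 × 729 + 0.59 × 1090 = 319.6875 + 72.9 + 643.1 = 1035.6875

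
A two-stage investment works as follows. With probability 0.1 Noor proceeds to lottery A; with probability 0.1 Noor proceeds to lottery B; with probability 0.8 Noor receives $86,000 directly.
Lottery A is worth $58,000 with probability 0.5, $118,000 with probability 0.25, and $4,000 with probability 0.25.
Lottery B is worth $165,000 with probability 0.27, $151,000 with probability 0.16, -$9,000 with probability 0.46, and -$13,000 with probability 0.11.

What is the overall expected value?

EV(A) = 0.5 × 58000 + 0.25 × 118000 + 0.25 × 4000 = 29000 + 29500 + 1000 = 59500
EV(B) = 0.27 × 165000 + 0.16 × 151000 + 0.46 × (-9000) + 0.11 × (-13000) = 44550 + 24160 − 4140 − 1430 = 63140
Branch C: 86000 (certain)
Overall = 0.1 × 59500 + 0.1 × 63140 + 0.8 × 86000 = 5950 + 6314 + 68800 = 81064

$81,064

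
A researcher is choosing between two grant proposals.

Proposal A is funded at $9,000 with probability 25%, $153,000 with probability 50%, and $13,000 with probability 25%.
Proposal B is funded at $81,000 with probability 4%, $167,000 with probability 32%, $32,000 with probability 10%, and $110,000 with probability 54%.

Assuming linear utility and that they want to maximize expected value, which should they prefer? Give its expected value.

Proposal B ($119,280)

Proposal A = 0.25 × 9000 + 0.5 × 153000 + 0.25 × 13000 = 2250 + 76500 + 3250 = 82000
Proposal B = 0.04 × 81000 + 0.32 × 167000 + 0.1 × 32000 + 0.54 × 110000 = 3240 + 53440 + 3200 + 59400 = 119280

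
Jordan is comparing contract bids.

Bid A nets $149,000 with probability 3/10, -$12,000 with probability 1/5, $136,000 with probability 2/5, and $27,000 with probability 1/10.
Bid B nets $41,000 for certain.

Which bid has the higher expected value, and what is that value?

Bid A ($99,400)

Bid A = 3/10 × 149000 + 1/5 × (-12000) + 2/5 × 136000 + 1/10 × 27000 = 44700 − 2400 + 54400 + 2700 = 99400
Bid B: 41000 (certain)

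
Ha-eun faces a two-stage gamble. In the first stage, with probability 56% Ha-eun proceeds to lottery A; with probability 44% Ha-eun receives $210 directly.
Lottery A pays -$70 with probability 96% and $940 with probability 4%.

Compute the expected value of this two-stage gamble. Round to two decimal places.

EV(A) = 0.96 × (-70) + 0.04 × 940 = -67.2 + 37.6 = -29.6
Branch B: 210 (certain)
Overall = 0.56 × (-29.6) + 0.44 × 210 = -16.576 + 92.4 = 75.824

$75.82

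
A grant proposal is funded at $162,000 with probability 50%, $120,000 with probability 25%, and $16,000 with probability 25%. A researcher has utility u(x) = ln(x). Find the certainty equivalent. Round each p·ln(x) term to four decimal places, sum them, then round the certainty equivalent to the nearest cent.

E[u] = 0.5·ln(162000) + 0.25·ln(120000) + 0.25·ln(16000) = 5.9977 + 2.9238 + 2.4201 = 11.3416
CE = e^11.3416 ≈ 84254.73

$84,254.73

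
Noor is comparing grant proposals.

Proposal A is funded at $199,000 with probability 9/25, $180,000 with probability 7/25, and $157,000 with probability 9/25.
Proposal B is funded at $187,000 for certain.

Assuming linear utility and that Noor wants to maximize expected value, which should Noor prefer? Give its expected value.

Proposal B ($187,000)

Proposal A = 9/25 × 199000 + 7/25 × 180000 + 9/25 × 157000 = 71640 + 50400 + 56520 = 178560
Proposal B: 187000 (certain)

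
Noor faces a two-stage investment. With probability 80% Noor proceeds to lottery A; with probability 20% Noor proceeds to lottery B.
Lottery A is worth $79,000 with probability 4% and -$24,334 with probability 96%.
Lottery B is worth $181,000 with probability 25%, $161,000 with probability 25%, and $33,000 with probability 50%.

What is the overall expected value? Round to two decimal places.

EV(A) = 0.04 × 79000 + 0.96 × (-24334) = 3160 − 23360.64 = -20200.64
EV(B) = 0.25 × 181000 + 0.25 × 161000 + 0.5 × 33000 = 45250 + 40250 + 16500 = 102000
Overall = 0.8 × (-20200.64) + 0.2 × 102000 = -16160.512 + 20400 = 4239.488

$4,239.49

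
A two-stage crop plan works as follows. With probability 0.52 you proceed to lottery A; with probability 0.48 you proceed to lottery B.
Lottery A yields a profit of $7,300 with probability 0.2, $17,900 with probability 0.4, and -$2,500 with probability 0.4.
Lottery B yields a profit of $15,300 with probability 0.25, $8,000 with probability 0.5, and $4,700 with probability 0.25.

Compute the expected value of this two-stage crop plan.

EV(A) = 0.2 × 7300 + 0.4 × 17900 + 0.4 × (-2500) = 1460 + 7160 − 1000 = 7620
EV(B) = 0.25 × 15300 + 0.5 × 8000 + 0.25 × 4700 = 3825 + 4000 + 1175 = 9000
Overall = 0.52 × 7620 + 0.48 × 9000 = 3962.4 + 4320 = 8282.4

$8,282.40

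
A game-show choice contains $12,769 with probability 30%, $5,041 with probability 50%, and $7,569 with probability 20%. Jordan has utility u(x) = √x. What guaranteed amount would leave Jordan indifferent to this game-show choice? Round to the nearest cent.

$7,534.24

E[u] = 0.3·√12769 + 0.5·√5041 + 0.2·√7569 = 0.3·113 + 0.5·71 + 0.2·87 = 86.8
CE = (86.8)² = 7534.24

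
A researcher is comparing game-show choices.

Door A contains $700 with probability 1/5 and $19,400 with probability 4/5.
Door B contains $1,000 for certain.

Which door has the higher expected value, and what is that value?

Door A ($15,660)

Door A = 1/5 × 700 + 4/5 × 19400 = 140 + 15520 = 15660
Door B: 1000 (certain)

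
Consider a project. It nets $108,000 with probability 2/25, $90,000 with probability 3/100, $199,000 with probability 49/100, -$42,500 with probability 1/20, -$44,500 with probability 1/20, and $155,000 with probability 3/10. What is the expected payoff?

$151,000

EV = 2/25 × 108000 + 3/100 × 90000 + 49/100 × 199000 + 1/20 × (-42500) + 1/20 × (-44500) + 3/10 × 155000 = 8640 + 2700 + 97510 − 2125 − 2225 + 46500 = 151000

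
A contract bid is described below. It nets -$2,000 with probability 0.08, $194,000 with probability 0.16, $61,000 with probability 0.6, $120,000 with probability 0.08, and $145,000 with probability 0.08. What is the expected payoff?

EV = 0.08 × (-2000) + 0.16 × 194000 + 0.6 × 61000 + 0.08 × 120000 + 0.08 × 145000 = -160 + 31040 + 36600 + 9600 + 11600 = 88680

$88,680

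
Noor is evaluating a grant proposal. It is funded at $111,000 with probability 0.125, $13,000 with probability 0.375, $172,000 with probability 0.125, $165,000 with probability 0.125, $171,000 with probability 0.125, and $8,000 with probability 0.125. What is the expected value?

$83,250

EV = 0.125 × 111000 + 0.375 × 13000 + 0.125 × 172000 + 0.125 × 165000 + 0.125 × 171000 + 0.125 × 8000 = 13875 + 4875 + 21500 + 20625 + 21375 + 1000 = 83250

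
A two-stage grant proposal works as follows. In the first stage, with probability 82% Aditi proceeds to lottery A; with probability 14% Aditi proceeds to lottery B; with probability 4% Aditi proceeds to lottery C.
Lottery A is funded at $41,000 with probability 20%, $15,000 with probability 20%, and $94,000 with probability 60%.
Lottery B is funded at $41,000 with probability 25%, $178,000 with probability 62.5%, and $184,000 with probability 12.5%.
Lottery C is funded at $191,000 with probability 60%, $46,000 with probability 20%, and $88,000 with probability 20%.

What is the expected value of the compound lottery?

$81,318

EV(A) = 0.2 × 41000 + 0.2 × 15000 + 0.6 × 94000 = 8200 + 3000 + 56400 = 67600
EV(B) = 0.25 × 41000 + 0.625 × 178000 + 0.125 × 184000 = 10250 + 111250 + 23000 = 144500
EV(C) = 0.6 × 191000 + 0.2 × 46000 + 0.2 × 88000 = 114600 + 9200 + 17600 = 141400
Overall = 0.82 × 67600 + 0.14 × 144500 + 0.04 × 141400 = 55432 + 20230 + 5656 = 81318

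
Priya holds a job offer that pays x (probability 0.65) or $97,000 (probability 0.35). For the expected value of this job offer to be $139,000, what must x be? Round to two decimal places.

0.65·x + 0.35·97000 = 139000
0.65·x = 139000 − 33950 = 105050
x = 105050 / 0.65 = 161615.3846

x = $161,615.38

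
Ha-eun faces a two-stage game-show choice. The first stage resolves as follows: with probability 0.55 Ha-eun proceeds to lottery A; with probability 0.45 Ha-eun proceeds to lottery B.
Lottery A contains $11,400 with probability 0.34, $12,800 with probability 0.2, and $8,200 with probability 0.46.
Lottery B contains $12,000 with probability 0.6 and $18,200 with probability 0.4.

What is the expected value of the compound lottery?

EV(A) = 0.34 × 11400 + 0.2 × 12800 + 0.46 × 8200 = 3876 + 2560 + 3772 = 10208
EV(B) = 0.6 × 12000 + 0.4 × 18200 = 7200 + 7280 = 14480
Overall = 0.55 × 10208 + 0.45 × 14480 = 5614.4 + 6516 = 12130.4

$12,130.40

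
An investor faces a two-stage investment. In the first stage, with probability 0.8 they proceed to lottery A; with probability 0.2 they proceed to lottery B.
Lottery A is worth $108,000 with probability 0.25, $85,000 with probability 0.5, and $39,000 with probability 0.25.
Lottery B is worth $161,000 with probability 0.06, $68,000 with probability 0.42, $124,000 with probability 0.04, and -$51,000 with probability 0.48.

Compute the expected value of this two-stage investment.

EV(A) = 0.25 × 108000 + 0.5 × 85000 + 0.25 × 39000 = 27000 + 42500 + 9750 = 79250
EV(B) = 0.06 × 161000 + 0.42 × 68000 + 0.04 × 124000 + 0.48 × (-51000) = 9660 + 28560 + 4960 − 24480 = 18700
Overall = 0.8 × 79250 + 0.2 × 18700 = 63400 + 3740 = 67140

$67,140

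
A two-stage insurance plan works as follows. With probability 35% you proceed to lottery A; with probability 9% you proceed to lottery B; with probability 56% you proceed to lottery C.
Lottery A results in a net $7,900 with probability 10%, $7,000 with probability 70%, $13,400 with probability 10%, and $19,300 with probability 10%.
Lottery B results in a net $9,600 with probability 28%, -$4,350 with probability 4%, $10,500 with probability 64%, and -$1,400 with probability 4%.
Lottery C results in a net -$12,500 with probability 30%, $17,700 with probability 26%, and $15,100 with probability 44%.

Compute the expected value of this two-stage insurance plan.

$8,159.78

EV(A) = 0.1 × 7900 + 0.7 × 7000 + 0.1 × 13400 + 0.1 × 19300 = 790 + 4900 + 1340 + 1930 = 8960
EV(B) = 0.28 × 9600 + 0.04 × (-4350) + 0.64 × 10500 + 0.04 × (-1400) = 2688 − 174 + 6720 − 56 = 9178
EV(C) = 0.3 × (-12500) + 0.26 × 17700 + 0.44 × 15100 = -3750 + 4602 + 6644 = 7496
Overall = 0.35 × 8960 + 0.09 × 9178 + 0.56 × 7496 = 3136 + 826.02 + 4197.76 = 8159.78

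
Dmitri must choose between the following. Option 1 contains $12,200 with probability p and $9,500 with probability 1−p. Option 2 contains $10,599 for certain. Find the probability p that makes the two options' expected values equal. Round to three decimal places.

p·12200 + (1−p)·9500 = 10599
2700p + 9500 = 10599
p = (10599 − 9500) / 2700

p = 0.407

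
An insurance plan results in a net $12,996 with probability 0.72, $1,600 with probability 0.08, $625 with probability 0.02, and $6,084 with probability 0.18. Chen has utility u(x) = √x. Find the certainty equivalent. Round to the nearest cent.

$9,964.03

E[u] = 0.72·√12996 + 0.08·√1600 + 0.02·√625 + 0.18·√6084 = 0.72·114 + 0.08·40 + 0.02·25 + 0.18·78 = 99.82
CE = (99.82)² = 9964.0324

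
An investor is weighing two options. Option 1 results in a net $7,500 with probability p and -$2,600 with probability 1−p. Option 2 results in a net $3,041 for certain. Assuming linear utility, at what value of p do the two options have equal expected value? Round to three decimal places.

p = 0.559

p·7500 + (1−p)·(-2600) = 3041
10100p − 2600 = 3041
p = (3041 + 2600) / 10100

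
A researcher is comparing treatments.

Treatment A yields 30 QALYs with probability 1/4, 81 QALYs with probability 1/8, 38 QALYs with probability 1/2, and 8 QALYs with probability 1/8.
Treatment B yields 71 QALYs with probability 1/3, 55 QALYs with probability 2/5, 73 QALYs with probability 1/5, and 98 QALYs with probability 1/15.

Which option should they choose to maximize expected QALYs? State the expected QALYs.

Treatment B (66.8 QALYs)

Treatment A = 1/4 × 30 + 1/8 × 81 + 1/2 × 38 + 1/8 × 8 = 7.5 + 10.125 + 19 + 1 = 37.625
Treatment B = 1/3 × 71 + 2/5 × 55 + 1/5 × 73 + 1/15 × 98 = 23.6667 + 22 + 14.6 + 6.5333 = 66.8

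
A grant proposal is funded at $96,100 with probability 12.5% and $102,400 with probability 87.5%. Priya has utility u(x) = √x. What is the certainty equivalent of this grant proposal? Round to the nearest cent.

$101,601.56

E[u] = 0.125·√96100 + 0.875·√102400 = 0.125·310 + 0.875·320 = 318.75
CE = (318.75)² = 101601.5625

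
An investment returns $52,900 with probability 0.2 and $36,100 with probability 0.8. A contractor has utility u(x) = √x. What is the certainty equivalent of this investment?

E[u] = 0.2·√52900 + 0.8·√36100 = 0.2·230 + 0.8·190 = 198
CE = (198)² = 39204

$39,204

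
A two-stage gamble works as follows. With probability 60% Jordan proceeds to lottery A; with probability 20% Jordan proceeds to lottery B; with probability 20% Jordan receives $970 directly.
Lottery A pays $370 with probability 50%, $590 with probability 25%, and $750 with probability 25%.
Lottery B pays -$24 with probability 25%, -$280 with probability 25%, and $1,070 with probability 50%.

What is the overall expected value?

EV(A) = 0.5 × 370 + 0.25 × 590 + 0.25 × 750 = 185 + 147.5 + 187.5 = 520
EV(B) = 0.25 × (-24) + 0.25 × (-280) + 0.5 × 1070 = -6 − 70 + 535 = 459
Branch C: 970 (certain)
Overall = 0.6 × 520 + 0.2 × 459 + 0.2 × 970 = 312 + 91.8 + 194 = 597.8

$597.80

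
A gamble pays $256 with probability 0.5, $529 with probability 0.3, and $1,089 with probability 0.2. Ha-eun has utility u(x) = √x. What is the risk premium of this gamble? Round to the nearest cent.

$42.25

E[u] = 0.5·√256 + 0.3·√529 + 0.2·√1089 = 0.5·16 + 0.3·23 + 0.2·33 = 21.5
CE = (21.5)² = 462.25
Risk premium = EV − CE = 504.5 − 462.25 = 42.25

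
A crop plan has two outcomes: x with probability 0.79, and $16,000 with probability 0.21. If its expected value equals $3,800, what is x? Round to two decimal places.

0.79·x + 0.21·16000 = 3800
0.79·x = 3800 − 3360 = 440
x = 440 / 0.79 = 556.9620

x = $556.96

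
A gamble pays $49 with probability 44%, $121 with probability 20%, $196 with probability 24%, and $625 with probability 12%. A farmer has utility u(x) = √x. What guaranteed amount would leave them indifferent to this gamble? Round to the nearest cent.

E[u] = 0.44·√49 + 0.2·√121 + 0.24·√196 + 0.12·√625 = 0.44·7 + 0.2·11 + 0.24·14 + 0.12·25 = 11.64
CE = (11.64)² = 135.4896

$135.49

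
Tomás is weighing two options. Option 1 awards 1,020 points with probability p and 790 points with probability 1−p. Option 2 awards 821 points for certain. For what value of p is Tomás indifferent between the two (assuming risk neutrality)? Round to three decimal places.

p = 0.135

p·1020 + (1−p)·790 = 821
230p + 790 = 821
p = (821 − 790) / 230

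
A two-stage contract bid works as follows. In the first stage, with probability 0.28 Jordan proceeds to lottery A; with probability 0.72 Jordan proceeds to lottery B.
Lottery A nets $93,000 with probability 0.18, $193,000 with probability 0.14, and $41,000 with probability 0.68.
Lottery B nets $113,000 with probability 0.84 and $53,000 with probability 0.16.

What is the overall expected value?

$94,507.20

EV(A) = 0.18 × 93000 + 0.14 × 193000 + 0.68 × 41000 = 16740 + 27020 + 27880 = 71640
EV(B) = 0.84 × 113000 + 0.16 × 53000 = 94920 + 8480 = 103400
Overall = 0.28 × 71640 + 0.72 × 103400 = 20059.2 + 74448 = 94507.2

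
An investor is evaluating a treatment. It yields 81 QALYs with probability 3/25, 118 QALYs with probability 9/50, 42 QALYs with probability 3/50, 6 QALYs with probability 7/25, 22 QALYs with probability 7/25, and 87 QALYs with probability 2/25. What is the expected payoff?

48.28 QALYs

EV = 3/25 × 81 + 9/50 × 118 + 3/50 × 42 + 7/25 × 6 + 7/25 × 22 + 2/25 × 87 = 9.72 + 21.24 + 2.52 + 1.68 + 6.16 + 6.96 = 48.28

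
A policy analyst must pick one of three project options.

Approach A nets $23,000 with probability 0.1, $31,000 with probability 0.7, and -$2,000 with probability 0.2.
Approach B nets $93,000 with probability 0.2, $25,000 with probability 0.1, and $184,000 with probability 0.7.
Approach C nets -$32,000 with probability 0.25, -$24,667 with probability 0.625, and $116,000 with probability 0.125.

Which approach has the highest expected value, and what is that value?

Approach A = 0.1 × 23000 + 0.7 × 31000 + 0.2 × (-2000) = 2300 + 21700 − 400 = 23600
Approach B = 0.2 × 93000 + 0.1 × 25000 + 0.7 × 184000 = 18600 + 2500 + 128800 = 149900
Approach C = 0.25 × (-32000) + 0.625 × (-24667) + 0.125 × 116000 = -8000 − 15416.875 + 14500 = -8916.875

Approach B ($149,900)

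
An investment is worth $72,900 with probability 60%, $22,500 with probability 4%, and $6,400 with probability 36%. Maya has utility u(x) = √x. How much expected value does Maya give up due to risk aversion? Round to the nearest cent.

E[u] = 0.6·√72900 + 0.04·√22500 + 0.36·√6400 = 0.6·270 + 0.04·150 + 0.36·80 = 196.8
CE = (196.8)² = 38730.24
Risk premium = EV − CE = 46944 − 38730.24 = 8213.76

$8,213.76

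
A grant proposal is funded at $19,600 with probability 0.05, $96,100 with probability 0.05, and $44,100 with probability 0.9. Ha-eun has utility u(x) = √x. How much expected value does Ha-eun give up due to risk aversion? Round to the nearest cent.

$742.75

E[u] = 0.05·√19600 + 0.05·√96100 + 0.9·√44100 = 0.05·140 + 0.05·310 + 0.9·210 = 211.5
CE = (211.5)² = 44732.25
Risk premium = EV − CE = 45475 − 44732.25 = 742.75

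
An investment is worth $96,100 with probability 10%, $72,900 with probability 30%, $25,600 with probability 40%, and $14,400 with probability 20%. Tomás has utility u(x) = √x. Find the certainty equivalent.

$40,000

E[u] = 0.1·√96100 + 0.3·√72900 + 0.4·√25600 + 0.2·√14400 = 0.1·310 + 0.3·270 + 0.4·160 + 0.2·120 = 200
CE = (200)² = 40000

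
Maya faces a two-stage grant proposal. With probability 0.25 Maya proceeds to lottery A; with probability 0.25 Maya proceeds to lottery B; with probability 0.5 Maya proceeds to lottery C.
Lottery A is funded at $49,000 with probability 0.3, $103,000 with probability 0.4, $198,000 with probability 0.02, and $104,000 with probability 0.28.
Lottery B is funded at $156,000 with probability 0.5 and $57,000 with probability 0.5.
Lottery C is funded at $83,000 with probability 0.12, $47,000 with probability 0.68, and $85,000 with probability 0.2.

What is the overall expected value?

$78,330

EV(A) = 0.3 × 49000 + 0.4 × 103000 + 0.02 × 198000 + 0.28 × 104000 = 14700 + 41200 + 3960 + 29120 = 88980
EV(B) = 0.5 × 156000 + 0.5 × 57000 = 78000 + 28500 = 106500
EV(C) = 0.12 × 83000 + 0.68 × 47000 + 0.2 × 85000 = 9960 + 31960 + 17000 = 58920
Overall = 0.25 × 88980 + 0.25 × 106500 + 0.5 × 58920 = 22245 + 26625 + 29460 = 78330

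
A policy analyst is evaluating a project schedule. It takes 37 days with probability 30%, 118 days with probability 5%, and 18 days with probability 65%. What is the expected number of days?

EV = 0.3 × 37 + 0.05 × 118 + 0.65 × 18 = 11.1 + 5.9 + 11.7 = 28.7

28.7 days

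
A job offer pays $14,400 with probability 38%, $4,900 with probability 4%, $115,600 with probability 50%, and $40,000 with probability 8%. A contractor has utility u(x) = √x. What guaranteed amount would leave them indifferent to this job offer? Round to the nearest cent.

$54,943.36

E[u] = 0.38·√14400 + 0.04·√4900 + 0.5·√115600 + 0.08·√40000 = 0.38·120 + 0.04·70 + 0.5·340 + 0.08·200 = 234.4
CE = (234.4)² = 54943.36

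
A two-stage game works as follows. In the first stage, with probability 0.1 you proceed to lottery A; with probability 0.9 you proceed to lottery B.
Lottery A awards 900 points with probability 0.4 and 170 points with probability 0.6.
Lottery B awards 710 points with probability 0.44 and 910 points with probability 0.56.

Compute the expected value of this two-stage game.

EV(A) = 0.4 × 900 + 0.6 × 170 = 360 + 102 = 462
EV(B) = 0.44 × 710 + 0.56 × 910 = 312.4 + 509.6 = 822
Overall = 0.1 × 462 + 0.9 × 822 = 46.2 + 739.8 = 786

786 points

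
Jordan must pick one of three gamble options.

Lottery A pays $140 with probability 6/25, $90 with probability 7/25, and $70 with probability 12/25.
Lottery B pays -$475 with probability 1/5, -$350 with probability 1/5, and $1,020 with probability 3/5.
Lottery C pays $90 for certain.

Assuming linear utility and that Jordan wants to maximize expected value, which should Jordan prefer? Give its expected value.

Lottery A = 6/25 × 140 + 7/25 × 90 + 12/25 × 70 = 33.6 + 25.2 + 33.6 = 92.4
Lottery B = 1/5 × (-475) + 1/5 × (-350) + 3/5 × 1020 = -95 − 70 + 612 = 447
Lottery C: 90 (certain)

Lottery B ($447)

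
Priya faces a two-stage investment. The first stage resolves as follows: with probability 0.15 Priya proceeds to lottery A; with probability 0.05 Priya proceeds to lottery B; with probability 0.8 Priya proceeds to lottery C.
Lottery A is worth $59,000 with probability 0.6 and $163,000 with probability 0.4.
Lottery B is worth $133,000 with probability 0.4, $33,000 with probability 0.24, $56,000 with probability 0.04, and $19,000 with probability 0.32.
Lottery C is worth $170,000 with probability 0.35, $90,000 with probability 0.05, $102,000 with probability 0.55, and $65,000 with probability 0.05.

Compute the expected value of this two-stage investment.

EV(A) = 0.6 × 59000 + 0.4 × 163000 = 35400 + 65200 = 100600
EV(B) = 0.4 × 133000 + 0.24 × 33000 + 0.04 × 56000 + 0.32 × 19000 = 53200 + 7920 + 2240 + 6080 = 69440
EV(C) = 0.35 × 170000 + 0.05 × 90000 + 0.55 × 102000 + 0.05 × 65000 = 59500 + 4500 + 56100 + 3250 = 123350
Overall = 0.15 × 100600 + 0.05 × 69440 + 0.8 × 123350 = 15090 + 3472 + 98680 = 117242

$117,242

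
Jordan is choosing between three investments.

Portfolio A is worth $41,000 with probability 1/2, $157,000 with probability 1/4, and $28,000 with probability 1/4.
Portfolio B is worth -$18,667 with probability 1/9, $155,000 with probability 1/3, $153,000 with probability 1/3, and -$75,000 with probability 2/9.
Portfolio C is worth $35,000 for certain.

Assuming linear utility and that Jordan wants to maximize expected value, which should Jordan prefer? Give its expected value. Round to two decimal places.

Portfolio A = 1/2 × 41000 + 1/4 × 157000 + 1/4 × 28000 = 20500 + 39250 + 7000 = 66750
Portfolio B = 1/9 × (-18667) + 1/3 × 155000 + 1/3 × 153000 + 2/9 × (-75000) = -2074.1111 + 51666.6667 + 51000 − 16666.6667 = 83925.8889
Portfolio C: 35000 (certain)

Portfolio B ($83,925.89)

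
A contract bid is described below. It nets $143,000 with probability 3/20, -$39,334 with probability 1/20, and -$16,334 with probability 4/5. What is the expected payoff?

$6,416.10

EV = 3/20 × 143000 + 1/20 × (-39334) + 4/5 × (-16334) = 21450 − 1966.7 − 13067.2 = 6416.1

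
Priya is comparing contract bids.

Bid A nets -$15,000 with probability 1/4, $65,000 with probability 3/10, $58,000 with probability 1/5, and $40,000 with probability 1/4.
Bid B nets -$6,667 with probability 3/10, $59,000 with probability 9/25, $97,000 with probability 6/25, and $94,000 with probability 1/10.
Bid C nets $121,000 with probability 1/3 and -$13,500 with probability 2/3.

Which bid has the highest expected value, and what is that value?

Bid A = 1/4 × (-15000) + 3/10 × 65000 + 1/5 × 58000 + 1/4 × 40000 = -3750 + 19500 + 11600 + 10000 = 37350
Bid B = 3/10 × (-6667) + 9/25 × 59000 + 6/25 × 97000 + 1/10 × 94000 = -2000.1 + 21240 + 23280 + 9400 = 51919.9
Bid C = 1/3 × 121000 + 2/3 × (-13500) = 40333.3333 − 9000 = 31333.3333

Bid B ($51,919.90)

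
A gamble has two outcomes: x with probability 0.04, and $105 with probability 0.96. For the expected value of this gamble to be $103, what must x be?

x = $55

0.04·x + 0.96·105 = 103
0.04·x = 103 − 100.8 = 2.2
x = 2.2 / 0.04 = 55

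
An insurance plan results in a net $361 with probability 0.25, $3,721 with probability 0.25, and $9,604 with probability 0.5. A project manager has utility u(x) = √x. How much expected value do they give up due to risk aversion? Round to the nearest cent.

E[u] = 0.25·√361 + 0.25·√3721 + 0.5·√9604 = 0.25·19 + 0.25·61 + 0.5·98 = 69
CE = (69)² = 4761
Risk premium = EV − CE = 5822.5 − 4761 = 1061.5

$1,061.50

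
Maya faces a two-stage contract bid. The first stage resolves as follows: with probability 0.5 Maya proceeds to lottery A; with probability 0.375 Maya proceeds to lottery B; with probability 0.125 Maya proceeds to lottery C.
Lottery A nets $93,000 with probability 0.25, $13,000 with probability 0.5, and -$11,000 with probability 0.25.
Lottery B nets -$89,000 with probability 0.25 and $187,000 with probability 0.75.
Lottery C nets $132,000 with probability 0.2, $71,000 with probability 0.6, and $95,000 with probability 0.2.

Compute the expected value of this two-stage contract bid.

EV(A) = 0.25 × 93000 + 0.5 × 13000 + 0.25 × (-11000) = 23250 + 6500 − 2750 = 27000
EV(B) = 0.25 × (-89000) + 0.75 × 187000 = -22250 + 140250 = 118000
EV(C) = 0.2 × 132000 + 0.6 × 71000 + 0.2 × 95000 = 26400 + 42600 + 19000 = 88000
Overall = 0.5 × 27000 + 0.375 × 118000 + 0.125 × 88000 = 13500 + 44250 + 11000 = 68750

$68,750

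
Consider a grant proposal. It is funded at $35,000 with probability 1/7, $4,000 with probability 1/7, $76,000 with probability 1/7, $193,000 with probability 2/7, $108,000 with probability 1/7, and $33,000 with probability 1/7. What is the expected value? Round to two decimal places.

$91,714.29

EV = 1/7 × 35000 + 1/7 × 4000 + 1/7 × 76000 + 2/7 × 193000 + 1/7 × 108000 + 1/7 × 33000 = 5000 + 571.4286 + 10857.1429 + 55142.8571 + 15428.5714 + 4714.2857 = 91714.2857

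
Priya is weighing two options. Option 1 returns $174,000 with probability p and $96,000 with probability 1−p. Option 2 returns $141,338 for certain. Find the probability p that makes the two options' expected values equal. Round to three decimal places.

p = 0.581

p·174000 + (1−p)·96000 = 141338
78000p + 96000 = 141338
p = (141338 − 96000) / 78000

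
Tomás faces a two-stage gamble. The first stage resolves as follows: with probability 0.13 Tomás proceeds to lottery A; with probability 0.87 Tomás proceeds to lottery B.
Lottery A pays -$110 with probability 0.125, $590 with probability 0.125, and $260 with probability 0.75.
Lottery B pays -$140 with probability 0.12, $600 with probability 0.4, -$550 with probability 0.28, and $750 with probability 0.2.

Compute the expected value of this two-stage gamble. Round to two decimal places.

EV(A) = 0.125 × (-110) + 0.125 × 590 + 0.75 × 260 = -13.75 + 73.75 + 195 = 255
EV(B) = 0.12 × (-140) + 0.4 × 600 + 0.28 × (-550) + 0.2 × 750 = -16.8 + 240 − 154 + 150 = 219.2
Overall = 0.13 × 255 + 0.87 × 219.2 = 33.15 + 190.704 = 223.854

$223.85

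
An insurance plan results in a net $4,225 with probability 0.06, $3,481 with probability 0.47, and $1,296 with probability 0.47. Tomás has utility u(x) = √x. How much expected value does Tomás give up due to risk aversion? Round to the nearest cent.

$141.59

E[u] = 0.06·√4225 + 0.47·√3481 + 0.47·√1296 = 0.06·65 + 0.47·59 + 0.47·36 = 48.55
CE = (48.55)² = 2357.1025
Risk premium = EV − CE = 2498.69 − 2357.1025 = 141.5875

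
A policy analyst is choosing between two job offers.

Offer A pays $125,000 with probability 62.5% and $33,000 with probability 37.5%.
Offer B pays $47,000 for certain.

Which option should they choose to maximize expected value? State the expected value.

Offer A = 0.625 × 125000 + 0.375 × 33000 = 78125 + 12375 = 90500
Offer B: 47000 (certain)

Offer A ($90,500)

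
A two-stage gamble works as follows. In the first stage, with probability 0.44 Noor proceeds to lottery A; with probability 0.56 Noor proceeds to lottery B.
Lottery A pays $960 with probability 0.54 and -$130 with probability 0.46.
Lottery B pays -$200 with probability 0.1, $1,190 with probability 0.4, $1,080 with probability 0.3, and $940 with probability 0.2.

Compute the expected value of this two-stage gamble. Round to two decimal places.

$743.86

EV(A) = 0.54 × 960 + 0.46 × (-130) = 518.4 − 59.8 = 458.6
EV(B) = 0.1 × (-200) + 0.4 × 1190 + 0.3 × 1080 + 0.2 × 940 = -20 + 476 + 324 + 188 = 968
Overall = 0.44 × 458.6 + 0.56 × 968 = 201.784 + 542.08 = 743.864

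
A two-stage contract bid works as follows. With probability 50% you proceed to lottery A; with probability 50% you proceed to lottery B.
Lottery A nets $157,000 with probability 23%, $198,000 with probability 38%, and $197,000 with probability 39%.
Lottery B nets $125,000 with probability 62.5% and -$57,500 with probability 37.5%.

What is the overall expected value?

$122,371.25

EV(A) = 0.23 × 157000 + 0.38 × 198000 + 0.39 × 197000 = 36110 + 75240 + 76830 = 188180
EV(B) = 0.625 × 125000 + 0.375 × (-57500) = 78125 − 21562.5 = 56562.5
Overall = 0.5 × 188180 + 0.5 × 56562.5 = 94090 + 28281.25 = 122371.25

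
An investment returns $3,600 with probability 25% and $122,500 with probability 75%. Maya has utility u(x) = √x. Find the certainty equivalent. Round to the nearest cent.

E[u] = 0.25·√3600 + 0.75·√122500 = 0.25·60 + 0.75·350 = 277.5
CE = (277.5)² = 77006.25

$77,006.25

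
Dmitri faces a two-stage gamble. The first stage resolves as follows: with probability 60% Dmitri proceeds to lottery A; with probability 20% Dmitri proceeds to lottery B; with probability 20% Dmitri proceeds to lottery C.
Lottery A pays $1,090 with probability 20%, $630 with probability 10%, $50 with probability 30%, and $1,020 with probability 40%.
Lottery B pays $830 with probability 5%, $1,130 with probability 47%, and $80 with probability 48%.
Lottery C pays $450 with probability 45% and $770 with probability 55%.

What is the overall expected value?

$669.80

EV(A) = 0.2 × 1090 + 0.1 × 630 + 0.3 × 50 + 0.4 × 1020 = 218 + 63 + 15 + 408 = 704
EV(B) = 0.05 × 830 + 0.47 × 1130 + 0.48 × 80 = 41.5 + 531.1 + 38.4 = 611
EV(C) = 0.45 × 450 + 0.55 × 770 = 202.5 + 423.5 = 626
Overall = 0.6 × 704 + 0.2 × 611 + 0.2 × 626 = 422.4 + 122.2 + 125.2 = 669.8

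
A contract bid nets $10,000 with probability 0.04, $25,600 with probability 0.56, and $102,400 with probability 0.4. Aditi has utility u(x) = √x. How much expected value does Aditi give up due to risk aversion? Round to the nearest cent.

$6,589.44

E[u] = 0.04·√10000 + 0.56·√25600 + 0.4·√102400 = 0.04·100 + 0.56·160 + 0.4·320 = 221.6
CE = (221.6)² = 49106.56
Risk premium = EV − CE = 55696 − 49106.56 = 6589.44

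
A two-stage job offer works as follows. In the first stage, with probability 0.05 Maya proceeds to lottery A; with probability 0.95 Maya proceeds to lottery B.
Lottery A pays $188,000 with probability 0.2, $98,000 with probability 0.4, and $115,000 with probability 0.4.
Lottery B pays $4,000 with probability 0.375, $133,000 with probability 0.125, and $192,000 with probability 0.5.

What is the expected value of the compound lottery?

$114,558.75

EV(A) = 0.2 × 188000 + 0.4 × 98000 + 0.4 × 115000 = 37600 + 39200 + 46000 = 122800
EV(B) = 0.375 × 4000 + 0.125 × 133000 + 0.5 × 192000 = 1500 + 16625 + 96000 = 114125
Overall = 0.05 × 122800 + 0.95 × 114125 = 6140 + 108418.75 = 114558.75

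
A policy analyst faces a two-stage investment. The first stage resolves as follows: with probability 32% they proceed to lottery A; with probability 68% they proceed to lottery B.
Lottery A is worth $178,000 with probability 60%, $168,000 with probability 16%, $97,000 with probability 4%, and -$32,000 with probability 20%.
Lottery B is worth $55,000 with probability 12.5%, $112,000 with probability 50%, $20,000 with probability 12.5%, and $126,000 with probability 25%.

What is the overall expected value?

EV(A) = 0.6 × 178000 + 0.16 × 168000 + 0.04 × 97000 + 0.2 × (-32000) = 106800 + 26880 + 3880 − 6400 = 131160
EV(B) = 0.125 × 55000 + 0.5 × 112000 + 0.125 × 20000 + 0.25 × 126000 = 6875 + 56000 + 2500 + 31500 = 96875
Overall = 0.32 × 131160 + 0.68 × 96875 = 41971.2 + 65875 = 107846.2

$107,846.20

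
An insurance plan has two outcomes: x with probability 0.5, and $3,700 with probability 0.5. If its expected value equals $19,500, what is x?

x = $35,300

0.5·x + 0.5·3700 = 19500
0.5·x = 19500 − 1850 = 17650
x = 17650 / 0.5 = 35300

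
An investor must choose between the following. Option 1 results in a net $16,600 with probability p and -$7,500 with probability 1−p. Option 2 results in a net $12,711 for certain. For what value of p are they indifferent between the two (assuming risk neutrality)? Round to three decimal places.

p·16600 + (1−p)·(-7500) = 12711
24100p − 7500 = 12711
p = (12711 + 7500) / 24100

p = 0.839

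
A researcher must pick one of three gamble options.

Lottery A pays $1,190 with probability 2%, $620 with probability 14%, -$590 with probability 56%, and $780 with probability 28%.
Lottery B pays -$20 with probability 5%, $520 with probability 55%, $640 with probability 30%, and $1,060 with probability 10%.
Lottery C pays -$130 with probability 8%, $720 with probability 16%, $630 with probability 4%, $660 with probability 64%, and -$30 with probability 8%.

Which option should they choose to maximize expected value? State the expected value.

Lottery A = 0.02 × 1190 + 0.14 × 620 + 0.56 × (-590) + 0.28 × 780 = 23.8 + 86.8 − 330.4 + 218.4 = -1.4
Lottery B = 0.05 × (-20) + 0.55 × 520 + 0.3 × 640 + 0.1 × 1060 = -1 + 286 + 192 + 106 = 583
Lottery C = 0.08 × (-130) + 0.16 × 720 + 0.04 × 630 + 0.64 × 660 + 0.08 × (-30) = -10.4 + 115.2 + 25.2 + 422.4 − 2.4 = 550

Lottery B ($583)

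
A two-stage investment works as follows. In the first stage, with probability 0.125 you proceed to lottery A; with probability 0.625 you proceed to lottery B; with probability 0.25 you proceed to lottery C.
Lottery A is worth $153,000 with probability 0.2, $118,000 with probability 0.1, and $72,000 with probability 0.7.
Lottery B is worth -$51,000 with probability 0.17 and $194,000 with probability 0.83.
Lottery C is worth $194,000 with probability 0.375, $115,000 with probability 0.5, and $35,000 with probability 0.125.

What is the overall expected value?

EV(A) = 0.2 × 153000 + 0.1 × 118000 + 0.7 × 72000 = 30600 + 11800 + 50400 = 92800
EV(B) = 0.17 × (-51000) + 0.83 × 194000 = -8670 + 161020 = 152350
EV(C) = 0.375 × 194000 + 0.5 × 115000 + 0.125 × 35000 = 72750 + 57500 + 4375 = 134625
Overall = 0.125 × 92800 + 0.625 × 152350 + 0.25 × 134625 = 11600 + 95218.75 + 33656.25 = 140475

$140,475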